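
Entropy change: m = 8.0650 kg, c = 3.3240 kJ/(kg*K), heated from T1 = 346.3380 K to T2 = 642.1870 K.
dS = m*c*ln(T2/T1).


T2/T1 = 1.8542
ln(T2/T1) = 0.6175
dS = 8.0650 * 3.3240 * 0.6175 = 16.5530 kJ/K

16.5530 kJ/K


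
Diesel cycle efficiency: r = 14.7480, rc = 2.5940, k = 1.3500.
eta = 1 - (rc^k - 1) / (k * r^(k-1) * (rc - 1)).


r^(k-1) = 2.5648
rc^k = 3.6213
eta = 0.5251 = 52.5068%

52.5068%


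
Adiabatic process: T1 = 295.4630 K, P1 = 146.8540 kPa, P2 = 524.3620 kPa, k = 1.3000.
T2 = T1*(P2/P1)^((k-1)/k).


(k-1)/k = 0.2308
(P2/P1)^exp = 1.3414
T2 = 295.4630 * 1.3414 = 396.3325 K

396.3325 K


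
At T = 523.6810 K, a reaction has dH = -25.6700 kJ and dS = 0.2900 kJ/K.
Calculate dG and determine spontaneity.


T*dS = 523.6810 * 0.2900 = 151.8675 kJ
dG = -25.6700 - 151.8675 = -177.5375 kJ (spontaneous)

dG = -177.5375 kJ, spontaneous


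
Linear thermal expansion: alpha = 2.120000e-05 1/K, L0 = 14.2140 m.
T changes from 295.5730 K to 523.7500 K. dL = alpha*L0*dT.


dT = 228.1770 K
dL = 2.120000e-05 * 14.2140 * 228.1770 = 0.068758 m
L_final = 14.282758 m

dL = 0.068758 m


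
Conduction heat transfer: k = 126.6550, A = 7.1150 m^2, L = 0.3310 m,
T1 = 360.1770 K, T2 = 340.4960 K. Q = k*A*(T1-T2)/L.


dT = 19.6810 K
Q = 126.6550 * 7.1150 * 19.6810 / 0.3310 = 53581.6905 W

53581.6905 W


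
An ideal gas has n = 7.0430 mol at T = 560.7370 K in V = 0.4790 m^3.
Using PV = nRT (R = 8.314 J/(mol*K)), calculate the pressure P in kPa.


P = nRT/V = 7.0430 * 8.314 * 560.7370 / 0.4790
= 32834.2365 / 0.4790 = 68547.4666 Pa = 68.5475 kPa

68.5475 kPa


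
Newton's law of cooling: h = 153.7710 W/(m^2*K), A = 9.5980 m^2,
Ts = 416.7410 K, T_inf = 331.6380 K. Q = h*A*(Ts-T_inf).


dT = 85.1030 K
Q = 153.7710 * 9.5980 * 85.1030 = 125603.0120 W

125603.0120 W


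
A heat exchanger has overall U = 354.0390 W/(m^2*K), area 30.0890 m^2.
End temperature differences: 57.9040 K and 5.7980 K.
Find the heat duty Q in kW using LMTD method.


LMTD = 22.6422 K
Q = 354.0390 * 30.0890 * 22.6422 = 241200.5926 W = 241.2006 kW

241.2006 kW


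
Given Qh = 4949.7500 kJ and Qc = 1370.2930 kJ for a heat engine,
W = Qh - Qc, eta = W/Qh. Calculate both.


W = 4949.7500 - 1370.2930 = 3579.4570 kJ
eta = 3579.4570 / 4949.7500 = 0.7232 = 72.3159%

W = 3579.4570 kJ, eta = 72.3159%


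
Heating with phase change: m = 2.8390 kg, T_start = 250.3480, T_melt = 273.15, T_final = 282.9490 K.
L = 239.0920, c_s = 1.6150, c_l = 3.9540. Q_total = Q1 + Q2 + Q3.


Q1 (sensible, solid) = 2.8390 * 1.6150 * 22.8020 = 104.5468 kJ
Q2 (latent) = 2.8390 * 239.0920 = 678.7822 kJ
Q3 (sensible, liquid) = 2.8390 * 3.9540 * 9.7990 = 109.9978 kJ
Q_total = 893.3268 kJ

893.3268 kJ


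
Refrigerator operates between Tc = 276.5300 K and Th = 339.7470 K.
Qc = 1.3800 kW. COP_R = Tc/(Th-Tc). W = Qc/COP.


COP = 276.5300 / 63.2170 = 4.3743
W = 1.3800 / 4.3743 = 0.3155 kW

COP = 4.3743, W = 0.3155 kW


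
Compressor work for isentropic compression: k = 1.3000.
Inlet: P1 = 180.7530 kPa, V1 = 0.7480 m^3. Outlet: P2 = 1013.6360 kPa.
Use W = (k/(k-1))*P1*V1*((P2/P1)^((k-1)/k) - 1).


(k-1)/k = 0.2308
(P2/P1)^exp = 1.4887
W = 4.3333 * 180.7530 * 0.7480 * (1.4887 - 1) = 286.3039 kJ

286.3039 kJ


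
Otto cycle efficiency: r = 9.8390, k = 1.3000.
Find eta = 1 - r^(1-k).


r^(k-1) = 1.9856
eta = 1 - 1/1.9856 = 0.4964 = 49.6366%

49.6366%


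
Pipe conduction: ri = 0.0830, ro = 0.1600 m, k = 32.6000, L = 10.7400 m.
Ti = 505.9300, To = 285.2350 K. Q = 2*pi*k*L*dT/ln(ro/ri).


dT = 220.6950 K
ln(ro/ri) = 0.6563
Q = 2*pi*32.6000*10.7400*220.6950 / 0.6563 = 739724.2662 W

739724.2662 W


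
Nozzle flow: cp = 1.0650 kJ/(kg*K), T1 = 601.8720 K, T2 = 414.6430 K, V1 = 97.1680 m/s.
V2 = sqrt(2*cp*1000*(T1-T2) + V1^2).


dT = 187.2290 K
2*cp*1000*dT = 398797.7700
V1^2 = 9441.6202
V2 = sqrt(408239.3902) = 638.9361 m/s

638.9361 m/s


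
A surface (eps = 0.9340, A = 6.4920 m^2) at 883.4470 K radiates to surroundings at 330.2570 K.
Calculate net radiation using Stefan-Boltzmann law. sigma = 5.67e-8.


T^4 = 6.0915e+11
Tsurr^4 = 1.1896e+10
Q = 0.9340 * 5.67e-8 * 6.4920 * 5.9725e+11 = 205335.9909 W

205335.9909 W


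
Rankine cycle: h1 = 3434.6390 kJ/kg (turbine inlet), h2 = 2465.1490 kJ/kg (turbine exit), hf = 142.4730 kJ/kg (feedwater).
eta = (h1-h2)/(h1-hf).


W = 969.4900 kJ/kg
Q_in = 3292.1660 kJ/kg
eta = 0.2945 = 29.4484%

eta = 29.4484%


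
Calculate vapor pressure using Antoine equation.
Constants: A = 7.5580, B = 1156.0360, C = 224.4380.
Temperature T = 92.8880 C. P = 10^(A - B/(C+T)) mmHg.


C+T = 317.3260
B/(C+T) = 3.6431
log10(P) = 7.5580 - 3.6431 = 3.9149
P = 10^3.9149 = 8221.3895 mmHg

8221.3895 mmHg


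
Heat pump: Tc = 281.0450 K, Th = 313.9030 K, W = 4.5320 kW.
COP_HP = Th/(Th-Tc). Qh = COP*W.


COP = 313.9030 / 32.8580 = 9.5533
Qh = 9.5533 * 4.5320 = 43.2956 kW

COP = 9.5533, Qh = 43.2956 kW


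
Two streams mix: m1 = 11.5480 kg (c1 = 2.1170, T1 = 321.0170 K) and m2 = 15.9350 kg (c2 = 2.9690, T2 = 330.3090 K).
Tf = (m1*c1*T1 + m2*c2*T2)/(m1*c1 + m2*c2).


num = 23475.1939
den = 71.7581
Tf = 327.1433 K

327.1433 K


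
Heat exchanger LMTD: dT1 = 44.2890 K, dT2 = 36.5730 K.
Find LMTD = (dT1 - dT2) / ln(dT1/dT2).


dT1/dT2 = 1.2110
ln(dT1/dT2) = 0.1914
LMTD = 7.7160 / 0.1914 = 40.3080 K

40.3080 K


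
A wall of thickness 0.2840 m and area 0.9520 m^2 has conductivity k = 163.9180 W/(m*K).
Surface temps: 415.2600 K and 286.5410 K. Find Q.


dT = 128.7190 K
Q = 163.9180 * 0.9520 * 128.7190 / 0.2840 = 70727.4356 W

70727.4356 W


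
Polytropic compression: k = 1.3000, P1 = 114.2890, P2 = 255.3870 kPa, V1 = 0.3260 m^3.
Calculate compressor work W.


(k-1)/k = 0.2308
(P2/P1)^exp = 1.2039
W = 4.3333 * 114.2890 * 0.3260 * (1.2039 - 1) = 32.9169 kJ

32.9169 kJ


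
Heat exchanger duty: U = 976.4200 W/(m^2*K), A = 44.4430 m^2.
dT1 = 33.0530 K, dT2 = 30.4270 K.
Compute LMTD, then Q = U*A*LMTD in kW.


LMTD = 31.7219 K
Q = 976.4200 * 44.4430 * 31.7219 = 1376572.3502 W = 1376.5724 kW

1376.5724 kW


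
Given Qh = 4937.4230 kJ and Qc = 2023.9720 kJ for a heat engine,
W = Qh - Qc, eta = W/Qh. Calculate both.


W = 4937.4230 - 2023.9720 = 2913.4510 kJ
eta = 2913.4510 / 4937.4230 = 0.5901 = 59.0075%

W = 2913.4510 kJ, eta = 59.0075%


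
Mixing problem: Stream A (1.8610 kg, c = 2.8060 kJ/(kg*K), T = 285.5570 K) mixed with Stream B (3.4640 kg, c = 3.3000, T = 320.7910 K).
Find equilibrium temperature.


num = 5158.1950
den = 16.6532
Tf = 309.7426 K

309.7426 K


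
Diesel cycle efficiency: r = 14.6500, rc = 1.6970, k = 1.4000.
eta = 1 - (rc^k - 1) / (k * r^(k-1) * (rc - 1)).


r^(k-1) = 2.9264
rc^k = 2.0968
eta = 0.6159 = 61.5915%

61.5915%


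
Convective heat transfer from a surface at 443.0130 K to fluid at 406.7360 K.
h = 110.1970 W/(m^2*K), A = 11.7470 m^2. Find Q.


dT = 36.2770 K
Q = 110.1970 * 11.7470 * 36.2770 = 46960.0018 W

46960.0018 W


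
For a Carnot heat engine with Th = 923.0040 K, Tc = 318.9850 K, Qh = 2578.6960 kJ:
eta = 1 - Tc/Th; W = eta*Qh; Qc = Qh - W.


eta = 1 - 318.9850/923.0040 = 0.6544
W = 0.6544 * 2578.6960 = 1687.5131 kJ
Qc = 2578.6960 - 1687.5131 = 891.1829 kJ

eta = 65.4406%, W = 1687.5131 kJ, Qc = 891.1829 kJ


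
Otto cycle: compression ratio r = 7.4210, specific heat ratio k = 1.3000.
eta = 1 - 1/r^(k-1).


r^(k-1) = 1.8245
eta = 1 - 1/1.8245 = 0.4519 = 45.1898%

45.1898%


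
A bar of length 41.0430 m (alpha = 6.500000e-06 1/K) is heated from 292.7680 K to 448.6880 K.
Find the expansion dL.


dT = 155.9200 K
dL = 6.500000e-06 * 41.0430 * 155.9200 = 0.041596 m
L_final = 41.084596 m

dL = 0.041596 m


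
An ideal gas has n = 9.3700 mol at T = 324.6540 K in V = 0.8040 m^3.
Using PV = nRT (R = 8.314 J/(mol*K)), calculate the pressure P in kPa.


P = nRT/V = 9.3700 * 8.314 * 324.6540 / 0.8040
= 25291.2543 / 0.8040 = 31456.7840 Pa = 31.4568 kPa

31.4568 kPa


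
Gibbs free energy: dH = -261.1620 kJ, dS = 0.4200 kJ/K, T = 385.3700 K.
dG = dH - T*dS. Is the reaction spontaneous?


T*dS = 385.3700 * 0.4200 = 161.8554 kJ
dG = -261.1620 - 161.8554 = -423.0174 kJ (spontaneous)

dG = -423.0174 kJ, spontaneous


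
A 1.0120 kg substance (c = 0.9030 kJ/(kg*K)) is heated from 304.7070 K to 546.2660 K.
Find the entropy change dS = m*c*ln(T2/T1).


T2/T1 = 1.7928
ln(T2/T1) = 0.5838
dS = 1.0120 * 0.9030 * 0.5838 = 0.5335 kJ/K

0.5335 kJ/K


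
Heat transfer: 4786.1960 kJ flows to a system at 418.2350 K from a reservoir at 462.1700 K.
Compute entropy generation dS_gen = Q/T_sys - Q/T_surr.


dS_sys = 4786.1960/418.2350 = 11.4438 kJ/K
dS_surr = -4786.1960/462.1700 = -10.3559 kJ/K
dS_gen = 11.4438 - 10.3559 = 1.0879 kJ/K (irreversible)

dS_gen = 1.0879 kJ/K, irreversible


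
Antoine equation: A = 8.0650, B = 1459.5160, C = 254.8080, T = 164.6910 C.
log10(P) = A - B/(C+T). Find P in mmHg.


C+T = 419.4990
B/(C+T) = 3.4792
log10(P) = 8.0650 - 3.4792 = 4.5858
P = 10^4.5858 = 38531.1286 mmHg

38531.1286 mmHg


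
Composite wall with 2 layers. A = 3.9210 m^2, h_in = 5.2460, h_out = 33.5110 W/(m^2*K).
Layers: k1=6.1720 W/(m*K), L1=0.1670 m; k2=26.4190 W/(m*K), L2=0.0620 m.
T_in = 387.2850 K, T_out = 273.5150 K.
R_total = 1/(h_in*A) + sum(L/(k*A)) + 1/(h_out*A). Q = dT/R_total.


R_conv_in = 1/(5.2460*3.9210) = 0.0486
R_1 = 0.1670/(6.1720*3.9210) = 0.0069
R_2 = 0.0620/(26.4190*3.9210) = 0.0006
R_conv_out = 1/(33.5110*3.9210) = 0.0076
R_total = 0.0637 K/W
Q = 113.7700 / 0.0637 = 1785.3195 W

R_total = 0.0637 K/W, Q = 1785.3195 W


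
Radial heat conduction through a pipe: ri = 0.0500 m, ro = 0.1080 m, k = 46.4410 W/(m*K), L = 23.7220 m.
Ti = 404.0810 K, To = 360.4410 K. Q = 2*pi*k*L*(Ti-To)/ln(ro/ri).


dT = 43.6400 K
ln(ro/ri) = 0.7701
Q = 2*pi*46.4410*23.7220*43.6400 / 0.7701 = 392252.4949 W

392252.4949 W


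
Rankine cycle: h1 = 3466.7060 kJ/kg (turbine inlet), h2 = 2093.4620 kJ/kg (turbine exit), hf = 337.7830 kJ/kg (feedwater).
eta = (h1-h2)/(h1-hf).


W = 1373.2440 kJ/kg
Q_in = 3128.9230 kJ/kg
eta = 0.4389 = 43.8887%

eta = 43.8887%


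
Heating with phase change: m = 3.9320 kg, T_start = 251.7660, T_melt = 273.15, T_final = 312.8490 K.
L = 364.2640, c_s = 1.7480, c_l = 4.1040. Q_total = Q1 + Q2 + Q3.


Q1 (sensible, solid) = 3.9320 * 1.7480 * 21.3840 = 146.9751 kJ
Q2 (latent) = 3.9320 * 364.2640 = 1432.2860 kJ
Q3 (sensible, liquid) = 3.9320 * 4.1040 * 39.6990 = 640.6199 kJ
Q_total = 2219.8811 kJ

2219.8811 kJ


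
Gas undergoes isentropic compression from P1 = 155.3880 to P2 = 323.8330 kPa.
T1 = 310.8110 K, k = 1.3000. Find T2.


(k-1)/k = 0.2308
(P2/P1)^exp = 1.1847
T2 = 310.8110 * 1.1847 = 368.2049 K

368.2049 K


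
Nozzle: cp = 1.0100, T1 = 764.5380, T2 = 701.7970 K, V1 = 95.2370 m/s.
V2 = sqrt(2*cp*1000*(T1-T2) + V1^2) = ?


dT = 62.7410 K
2*cp*1000*dT = 126736.8200
V1^2 = 9070.0862
V2 = sqrt(135806.9062) = 368.5199 m/s

368.5199 m/s


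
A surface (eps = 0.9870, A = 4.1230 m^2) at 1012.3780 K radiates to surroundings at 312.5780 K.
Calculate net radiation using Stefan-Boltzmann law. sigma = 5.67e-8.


T^4 = 1.0504e+12
Tsurr^4 = 9.5463e+09
Q = 0.9870 * 5.67e-8 * 4.1230 * 1.0409e+12 = 240170.3993 W

240170.3993 W


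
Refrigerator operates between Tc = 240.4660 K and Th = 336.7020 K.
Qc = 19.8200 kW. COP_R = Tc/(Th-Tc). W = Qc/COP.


COP = 240.4660 / 96.2360 = 2.4987
W = 19.8200 / 2.4987 = 7.9321 kW

COP = 2.4987, W = 7.9321 kW


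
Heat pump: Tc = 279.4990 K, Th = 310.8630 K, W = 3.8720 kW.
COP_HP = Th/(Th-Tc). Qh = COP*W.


COP = 310.8630 / 31.3640 = 9.9115
Qh = 9.9115 * 3.8720 = 38.3772 kW

COP = 9.9115, Qh = 38.3772 kW


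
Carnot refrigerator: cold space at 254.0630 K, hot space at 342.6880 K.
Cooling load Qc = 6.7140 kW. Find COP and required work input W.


COP = 254.0630 / 88.6250 = 2.8667
W = 6.7140 / 2.8667 = 2.3421 kW

COP = 2.8667, W = 2.3421 kW


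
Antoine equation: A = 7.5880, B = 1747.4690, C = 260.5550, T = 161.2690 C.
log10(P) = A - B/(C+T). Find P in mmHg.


C+T = 421.8240
B/(C+T) = 4.1426
log10(P) = 7.5880 - 4.1426 = 3.4454
P = 10^3.4454 = 2788.3704 mmHg

2788.3704 mmHg


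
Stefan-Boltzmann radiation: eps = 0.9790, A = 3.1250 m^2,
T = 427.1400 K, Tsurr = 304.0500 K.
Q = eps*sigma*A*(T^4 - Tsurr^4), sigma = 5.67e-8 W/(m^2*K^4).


T^4 = 3.3287e+10
Tsurr^4 = 8.5463e+09
Q = 0.9790 * 5.67e-8 * 3.1250 * 2.4741e+10 = 4291.7617 W

4291.7617 W


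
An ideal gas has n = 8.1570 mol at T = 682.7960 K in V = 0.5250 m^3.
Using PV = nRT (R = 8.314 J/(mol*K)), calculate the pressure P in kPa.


P = nRT/V = 8.1570 * 8.314 * 682.7960 / 0.5250
= 46305.3798 / 0.5250 = 88200.7234 Pa = 88.2007 kPa

88.2007 kPa


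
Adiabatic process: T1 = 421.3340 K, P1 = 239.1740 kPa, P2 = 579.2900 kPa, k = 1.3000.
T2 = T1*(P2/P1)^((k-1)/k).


(k-1)/k = 0.2308
(P2/P1)^exp = 1.2265
T2 = 421.3340 * 1.2265 = 516.7541 K

516.7541 K


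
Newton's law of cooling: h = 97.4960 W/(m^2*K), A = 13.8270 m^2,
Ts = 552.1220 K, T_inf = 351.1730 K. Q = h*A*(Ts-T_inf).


dT = 200.9490 K
Q = 97.4960 * 13.8270 * 200.9490 = 270894.7637 W

270894.7637 W


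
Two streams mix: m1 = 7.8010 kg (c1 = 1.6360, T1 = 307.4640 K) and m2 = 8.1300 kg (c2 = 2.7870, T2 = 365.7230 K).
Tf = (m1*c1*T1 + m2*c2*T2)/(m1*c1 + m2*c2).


num = 12210.6547
den = 35.4207
Tf = 344.7317 K

344.7317 K


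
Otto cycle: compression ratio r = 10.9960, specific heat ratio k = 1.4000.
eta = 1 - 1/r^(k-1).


r^(k-1) = 2.6091
eta = 1 - 1/2.6091 = 0.6167 = 61.6729%

61.6729%


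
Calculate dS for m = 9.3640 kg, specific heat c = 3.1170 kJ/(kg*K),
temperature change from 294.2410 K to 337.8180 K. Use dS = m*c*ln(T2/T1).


T2/T1 = 1.1481
ln(T2/T1) = 0.1381
dS = 9.3640 * 3.1170 * 0.1381 = 4.0310 kJ/K

4.0310 kJ/K


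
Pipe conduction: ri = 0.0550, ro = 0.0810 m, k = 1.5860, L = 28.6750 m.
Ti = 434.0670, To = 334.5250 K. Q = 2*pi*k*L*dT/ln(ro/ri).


dT = 99.5420 K
ln(ro/ri) = 0.3871
Q = 2*pi*1.5860*28.6750*99.5420 / 0.3871 = 73477.0570 W

73477.0570 W


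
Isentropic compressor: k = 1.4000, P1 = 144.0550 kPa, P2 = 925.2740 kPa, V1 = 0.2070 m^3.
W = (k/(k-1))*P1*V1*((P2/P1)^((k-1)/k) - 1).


(k-1)/k = 0.2857
(P2/P1)^exp = 1.7013
W = 3.5000 * 144.0550 * 0.2070 * (1.7013 - 1) = 73.1942 kJ

73.1942 kJ


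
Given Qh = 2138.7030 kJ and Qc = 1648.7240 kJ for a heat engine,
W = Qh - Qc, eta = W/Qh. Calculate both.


W = 2138.7030 - 1648.7240 = 489.9790 kJ
eta = 489.9790 / 2138.7030 = 0.2291 = 22.9101%

W = 489.9790 kJ, eta = 22.9101%


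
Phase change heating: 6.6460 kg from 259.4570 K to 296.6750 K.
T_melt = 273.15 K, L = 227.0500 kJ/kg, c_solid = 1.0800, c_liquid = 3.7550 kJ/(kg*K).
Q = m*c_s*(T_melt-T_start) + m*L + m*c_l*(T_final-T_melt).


Q1 (sensible, solid) = 6.6460 * 1.0800 * 13.6930 = 98.2840 kJ
Q2 (latent) = 6.6460 * 227.0500 = 1508.9743 kJ
Q3 (sensible, liquid) = 6.6460 * 3.7550 * 23.5250 = 587.0835 kJ
Q_total = 2194.3418 kJ

2194.3418 kJ


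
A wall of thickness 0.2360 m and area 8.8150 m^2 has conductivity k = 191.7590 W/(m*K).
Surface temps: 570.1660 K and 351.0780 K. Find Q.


dT = 219.0880 K
Q = 191.7590 * 8.8150 * 219.0880 / 0.2360 = 1569222.9848 W

1569222.9848 W


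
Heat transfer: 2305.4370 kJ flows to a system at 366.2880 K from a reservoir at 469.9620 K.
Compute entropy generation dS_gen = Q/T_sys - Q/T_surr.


dS_sys = 2305.4370/366.2880 = 6.2941 kJ/K
dS_surr = -2305.4370/469.9620 = -4.9056 kJ/K
dS_gen = 6.2941 - 4.9056 = 1.3885 kJ/K (irreversible)

dS_gen = 1.3885 kJ/K, irreversible


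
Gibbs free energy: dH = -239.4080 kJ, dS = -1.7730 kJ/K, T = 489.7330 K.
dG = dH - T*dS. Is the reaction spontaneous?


T*dS = 489.7330 * -1.7730 = -868.2966 kJ
dG = -239.4080 + 868.2966 = 628.8886 kJ (non-spontaneous)

dG = 628.8886 kJ, non-spontaneous


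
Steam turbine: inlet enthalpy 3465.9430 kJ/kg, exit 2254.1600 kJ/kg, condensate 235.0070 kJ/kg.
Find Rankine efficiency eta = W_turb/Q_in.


W = 1211.7830 kJ/kg
Q_in = 3230.9360 kJ/kg
eta = 0.3751 = 37.5056%

eta = 37.5056%


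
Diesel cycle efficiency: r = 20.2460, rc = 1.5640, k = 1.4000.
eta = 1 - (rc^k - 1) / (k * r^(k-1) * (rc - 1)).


r^(k-1) = 3.3307
rc^k = 1.8704
eta = 0.6690 = 66.9045%

66.9045%


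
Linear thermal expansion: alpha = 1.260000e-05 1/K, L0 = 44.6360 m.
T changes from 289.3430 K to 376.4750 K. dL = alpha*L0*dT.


dT = 87.1320 K
dL = 1.260000e-05 * 44.6360 * 87.1320 = 0.049004 m
L_final = 44.685004 m

dL = 0.049004 m


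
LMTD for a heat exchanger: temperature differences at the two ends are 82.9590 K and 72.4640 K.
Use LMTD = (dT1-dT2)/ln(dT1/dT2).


dT1/dT2 = 1.1448
ln(dT1/dT2) = 0.1353
LMTD = 10.4950 / 0.1353 = 77.5932 K

77.5932 K


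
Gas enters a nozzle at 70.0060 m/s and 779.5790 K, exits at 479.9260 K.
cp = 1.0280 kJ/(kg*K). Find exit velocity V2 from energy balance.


dT = 299.6530 K
2*cp*1000*dT = 616086.5680
V1^2 = 4900.8400
V2 = sqrt(620987.4080) = 788.0275 m/s

788.0275 m/s


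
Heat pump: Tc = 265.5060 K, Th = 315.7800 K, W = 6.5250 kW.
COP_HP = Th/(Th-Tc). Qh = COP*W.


COP = 315.7800 / 50.2740 = 6.2812
Qh = 6.2812 * 6.5250 = 40.9847 kW

COP = 6.2812, Qh = 40.9847 kW


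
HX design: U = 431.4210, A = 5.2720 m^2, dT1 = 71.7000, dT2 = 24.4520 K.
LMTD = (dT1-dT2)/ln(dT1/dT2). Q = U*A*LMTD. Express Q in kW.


LMTD = 43.9198 K
Q = 431.4210 * 5.2720 * 43.9198 = 99893.4832 W = 99.8935 kW

99.8935 kW


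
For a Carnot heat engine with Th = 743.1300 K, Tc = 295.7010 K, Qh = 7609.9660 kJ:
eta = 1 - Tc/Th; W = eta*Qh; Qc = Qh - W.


eta = 1 - 295.7010/743.1300 = 0.6021
W = 0.6021 * 7609.9660 = 4581.8625 kJ
Qc = 7609.9660 - 4581.8625 = 3028.1035 kJ

eta = 60.2087%, W = 4581.8625 kJ, Qc = 3028.1035 kJ


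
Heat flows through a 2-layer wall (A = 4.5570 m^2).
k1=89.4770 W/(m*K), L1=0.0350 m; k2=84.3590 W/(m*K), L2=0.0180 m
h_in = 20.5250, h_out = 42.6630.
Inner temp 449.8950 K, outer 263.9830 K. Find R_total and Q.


R_conv_in = 1/(20.5250*4.5570) = 0.0107
R_1 = 0.0350/(89.4770*4.5570) = 8.5838e-05
R_2 = 0.0180/(84.3590*4.5570) = 4.6823e-05
R_conv_out = 1/(42.6630*4.5570) = 0.0051
R_total = 0.0160 K/W
Q = 185.9120 / 0.0160 = 11642.9542 W

R_total = 0.0160 K/W, Q = 11642.9542 W


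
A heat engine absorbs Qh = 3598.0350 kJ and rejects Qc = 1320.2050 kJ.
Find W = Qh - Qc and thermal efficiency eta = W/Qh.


W = 3598.0350 - 1320.2050 = 2277.8300 kJ
eta = 2277.8300 / 3598.0350 = 0.6331 = 63.3076%

W = 2277.8300 kJ, eta = 63.3076%


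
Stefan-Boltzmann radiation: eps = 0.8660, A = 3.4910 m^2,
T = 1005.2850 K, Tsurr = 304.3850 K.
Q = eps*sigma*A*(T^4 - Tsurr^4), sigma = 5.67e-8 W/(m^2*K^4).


T^4 = 1.0213e+12
Tsurr^4 = 8.5841e+09
Q = 0.8660 * 5.67e-8 * 3.4910 * 1.0127e+12 = 173596.8941 W

173596.8941 W


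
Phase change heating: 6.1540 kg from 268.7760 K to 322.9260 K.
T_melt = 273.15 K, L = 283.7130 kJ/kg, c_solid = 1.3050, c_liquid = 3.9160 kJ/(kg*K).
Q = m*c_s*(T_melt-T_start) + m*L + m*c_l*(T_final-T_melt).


Q1 (sensible, solid) = 6.1540 * 1.3050 * 4.3740 = 35.1275 kJ
Q2 (latent) = 6.1540 * 283.7130 = 1745.9698 kJ
Q3 (sensible, liquid) = 6.1540 * 3.9160 * 49.7760 = 1199.5550 kJ
Q_total = 2980.6523 kJ

2980.6523 kJ


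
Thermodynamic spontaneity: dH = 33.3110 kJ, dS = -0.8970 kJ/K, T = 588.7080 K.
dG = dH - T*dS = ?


T*dS = 588.7080 * -0.8970 = -528.0711 kJ
dG = 33.3110 + 528.0711 = 561.3821 kJ (non-spontaneous)

dG = 561.3821 kJ, non-spontaneous


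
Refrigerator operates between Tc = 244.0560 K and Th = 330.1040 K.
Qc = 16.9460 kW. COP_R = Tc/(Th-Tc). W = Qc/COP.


COP = 244.0560 / 86.0480 = 2.8363
W = 16.9460 / 2.8363 = 5.9747 kW

COP = 2.8363, W = 5.9747 kW


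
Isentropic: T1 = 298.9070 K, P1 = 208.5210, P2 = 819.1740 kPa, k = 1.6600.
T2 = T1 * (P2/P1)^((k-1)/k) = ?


(k-1)/k = 0.3976
(P2/P1)^exp = 1.7229
T2 = 298.9070 * 1.7229 = 514.9852 K

514.9852 K


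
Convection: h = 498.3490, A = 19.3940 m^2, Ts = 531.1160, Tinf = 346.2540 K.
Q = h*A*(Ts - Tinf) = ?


dT = 184.8620 K
Q = 498.3490 * 19.3940 * 184.8620 = 1786687.6263 W

1786687.6263 W


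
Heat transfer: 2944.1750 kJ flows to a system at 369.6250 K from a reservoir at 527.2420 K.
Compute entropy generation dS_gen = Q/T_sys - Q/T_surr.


dS_sys = 2944.1750/369.6250 = 7.9653 kJ/K
dS_surr = -2944.1750/527.2420 = -5.5841 kJ/K
dS_gen = 7.9653 - 5.5841 = 2.3812 kJ/K (irreversible)

dS_gen = 2.3812 kJ/K, irreversible


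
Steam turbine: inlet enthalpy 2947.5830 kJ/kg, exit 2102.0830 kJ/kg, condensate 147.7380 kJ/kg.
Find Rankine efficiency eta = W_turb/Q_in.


W = 845.5000 kJ/kg
Q_in = 2799.8450 kJ/kg
eta = 0.3020 = 30.1981%

eta = 30.1981%


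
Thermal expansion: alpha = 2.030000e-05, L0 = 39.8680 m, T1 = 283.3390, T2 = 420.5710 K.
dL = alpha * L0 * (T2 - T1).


dT = 137.2320 K
dL = 2.030000e-05 * 39.8680 * 137.2320 = 0.111065 m
L_final = 39.979065 m

dL = 0.111065 m


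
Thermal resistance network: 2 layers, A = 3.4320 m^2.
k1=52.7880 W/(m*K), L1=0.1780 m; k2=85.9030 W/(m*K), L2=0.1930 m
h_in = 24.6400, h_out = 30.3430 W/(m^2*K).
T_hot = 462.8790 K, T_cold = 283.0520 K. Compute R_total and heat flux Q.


R_conv_in = 1/(24.6400*3.4320) = 0.0118
R_1 = 0.1780/(52.7880*3.4320) = 0.0010
R_2 = 0.1930/(85.9030*3.4320) = 0.0007
R_conv_out = 1/(30.3430*3.4320) = 0.0096
R_total = 0.0231 K/W
Q = 179.8270 / 0.0231 = 7796.4759 W

R_total = 0.0231 K/W, Q = 7796.4759 W


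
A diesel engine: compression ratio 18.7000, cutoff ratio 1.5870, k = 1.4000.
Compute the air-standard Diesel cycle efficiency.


r^(k-1) = 3.2265
rc^k = 1.9090
eta = 0.6572 = 65.7181%

65.7181%


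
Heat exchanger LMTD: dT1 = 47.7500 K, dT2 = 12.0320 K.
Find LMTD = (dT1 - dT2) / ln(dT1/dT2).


dT1/dT2 = 3.9686
ln(dT1/dT2) = 1.3784
LMTD = 35.7180 / 1.3784 = 25.9125 K

25.9125 K


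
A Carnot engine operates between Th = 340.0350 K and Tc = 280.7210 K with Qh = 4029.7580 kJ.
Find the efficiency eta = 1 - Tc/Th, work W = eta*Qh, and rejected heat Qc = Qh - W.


eta = 1 - 280.7210/340.0350 = 0.1744
W = 0.1744 * 4029.7580 = 702.9308 kJ
Qc = 4029.7580 - 702.9308 = 3326.8272 kJ

eta = 17.4435%, W = 702.9308 kJ, Qc = 3326.8272 kJ


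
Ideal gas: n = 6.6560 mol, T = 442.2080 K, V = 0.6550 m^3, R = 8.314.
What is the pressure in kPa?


P = nRT/V = 6.6560 * 8.314 * 442.2080 / 0.6550
= 24470.8992 / 0.6550 = 37360.1515 Pa = 37.3602 kPa

37.3602 kPa


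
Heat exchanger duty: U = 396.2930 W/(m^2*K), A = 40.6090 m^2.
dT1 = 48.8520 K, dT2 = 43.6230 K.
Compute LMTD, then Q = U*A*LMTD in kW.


LMTD = 46.1882 K
Q = 396.2930 * 40.6090 * 46.1882 = 743309.2475 W = 743.3092 kW

743.3092 kW


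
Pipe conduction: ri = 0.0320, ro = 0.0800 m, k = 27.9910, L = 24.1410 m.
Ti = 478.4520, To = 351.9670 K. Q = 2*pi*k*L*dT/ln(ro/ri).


dT = 126.4850 K
ln(ro/ri) = 0.9163
Q = 2*pi*27.9910*24.1410*126.4850 / 0.9163 = 586083.1965 W

586083.1965 W


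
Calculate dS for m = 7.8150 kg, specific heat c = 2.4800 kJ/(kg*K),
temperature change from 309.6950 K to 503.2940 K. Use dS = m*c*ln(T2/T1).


T2/T1 = 1.6251
ln(T2/T1) = 0.4856
dS = 7.8150 * 2.4800 * 0.4856 = 9.4113 kJ/K

9.4113 kJ/K


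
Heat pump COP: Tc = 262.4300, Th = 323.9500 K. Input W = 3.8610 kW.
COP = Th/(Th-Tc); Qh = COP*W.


COP = 323.9500 / 61.5200 = 5.2658
Qh = 5.2658 * 3.8610 = 20.3311 kW

COP = 5.2658, Qh = 20.3311 kW


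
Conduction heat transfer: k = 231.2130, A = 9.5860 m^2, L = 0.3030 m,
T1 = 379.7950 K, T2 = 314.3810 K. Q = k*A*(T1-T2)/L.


dT = 65.4140 K
Q = 231.2130 * 9.5860 * 65.4140 / 0.3030 = 478495.3829 W

478495.3829 W


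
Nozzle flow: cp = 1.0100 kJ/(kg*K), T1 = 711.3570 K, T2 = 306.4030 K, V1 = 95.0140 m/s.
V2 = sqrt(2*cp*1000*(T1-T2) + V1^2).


dT = 404.9540 K
2*cp*1000*dT = 818007.0800
V1^2 = 9027.6602
V2 = sqrt(827034.7402) = 909.4145 m/s

909.4145 m/s


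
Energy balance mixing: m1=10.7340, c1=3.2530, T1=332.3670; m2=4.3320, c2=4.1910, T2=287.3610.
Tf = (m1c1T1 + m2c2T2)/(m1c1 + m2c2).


num = 16822.6492
den = 53.0731
Tf = 316.9712 K

316.9712 K


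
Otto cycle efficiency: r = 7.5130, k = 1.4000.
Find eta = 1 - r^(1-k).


r^(k-1) = 2.2404
eta = 1 - 1/2.2404 = 0.5537 = 55.3651%

55.3651%


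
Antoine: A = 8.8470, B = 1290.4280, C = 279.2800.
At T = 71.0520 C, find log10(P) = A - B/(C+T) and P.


C+T = 350.3320
B/(C+T) = 3.6834
log10(P) = 8.8470 - 3.6834 = 5.1636
P = 10^5.1636 = 145732.6513 mmHg

145732.6513 mmHg


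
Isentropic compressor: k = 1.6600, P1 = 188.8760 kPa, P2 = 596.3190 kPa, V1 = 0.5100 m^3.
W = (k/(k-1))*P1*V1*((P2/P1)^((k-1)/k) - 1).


(k-1)/k = 0.3976
(P2/P1)^exp = 1.5795
W = 2.5152 * 188.8760 * 0.5100 * (1.5795 - 1) = 140.3974 kJ

140.3974 kJ


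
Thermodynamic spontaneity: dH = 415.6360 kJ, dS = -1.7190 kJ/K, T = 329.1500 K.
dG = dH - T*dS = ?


T*dS = 329.1500 * -1.7190 = -565.8089 kJ
dG = 415.6360 + 565.8089 = 981.4449 kJ (non-spontaneous)

dG = 981.4449 kJ, non-spontaneous


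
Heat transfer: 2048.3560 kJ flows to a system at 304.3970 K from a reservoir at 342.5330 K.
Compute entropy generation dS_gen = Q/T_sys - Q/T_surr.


dS_sys = 2048.3560/304.3970 = 6.7292 kJ/K
dS_surr = -2048.3560/342.5330 = -5.9800 kJ/K
dS_gen = 6.7292 - 5.9800 = 0.7492 kJ/K (irreversible)

dS_gen = 0.7492 kJ/K, irreversible


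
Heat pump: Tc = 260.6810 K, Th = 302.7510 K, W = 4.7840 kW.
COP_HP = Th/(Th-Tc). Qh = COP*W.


COP = 302.7510 / 42.0700 = 7.1964
Qh = 7.1964 * 4.7840 = 34.4274 kW

COP = 7.1964, Qh = 34.4274 kW


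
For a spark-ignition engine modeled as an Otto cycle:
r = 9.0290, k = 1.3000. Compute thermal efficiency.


r^(k-1) = 1.9350
eta = 1 - 1/1.9350 = 0.4832 = 48.3217%

48.3217%


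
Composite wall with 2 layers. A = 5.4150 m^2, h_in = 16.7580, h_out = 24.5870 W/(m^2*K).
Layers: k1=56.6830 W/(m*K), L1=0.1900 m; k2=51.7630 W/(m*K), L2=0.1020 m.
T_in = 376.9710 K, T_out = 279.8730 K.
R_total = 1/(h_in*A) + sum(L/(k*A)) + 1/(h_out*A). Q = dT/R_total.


R_conv_in = 1/(16.7580*5.4150) = 0.0110
R_1 = 0.1900/(56.6830*5.4150) = 0.0006
R_2 = 0.1020/(51.7630*5.4150) = 0.0004
R_conv_out = 1/(24.5870*5.4150) = 0.0075
R_total = 0.0195 K/W
Q = 97.0980 / 0.0195 = 4975.8557 W

R_total = 0.0195 K/W, Q = 4975.8557 W


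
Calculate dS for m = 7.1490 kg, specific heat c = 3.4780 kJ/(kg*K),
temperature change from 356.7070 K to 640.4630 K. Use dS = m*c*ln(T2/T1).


T2/T1 = 1.7955
ln(T2/T1) = 0.5853
dS = 7.1490 * 3.4780 * 0.5853 = 14.5524 kJ/K

14.5524 kJ/K


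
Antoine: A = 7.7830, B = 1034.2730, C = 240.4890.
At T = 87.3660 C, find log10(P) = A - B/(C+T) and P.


C+T = 327.8550
B/(C+T) = 3.1547
log10(P) = 7.7830 - 3.1547 = 4.6283
P = 10^4.6283 = 42494.6313 mmHg

42494.6313 mmHg


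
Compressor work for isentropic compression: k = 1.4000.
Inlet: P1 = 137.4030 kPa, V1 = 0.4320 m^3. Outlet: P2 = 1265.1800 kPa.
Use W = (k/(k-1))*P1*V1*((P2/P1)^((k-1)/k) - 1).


(k-1)/k = 0.2857
(P2/P1)^exp = 1.8857
W = 3.5000 * 137.4030 * 0.4320 * (1.8857 - 1) = 184.0076 kJ

184.0076 kJ


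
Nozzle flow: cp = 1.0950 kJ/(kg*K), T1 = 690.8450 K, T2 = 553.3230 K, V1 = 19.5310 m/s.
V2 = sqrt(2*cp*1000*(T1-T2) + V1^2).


dT = 137.5220 K
2*cp*1000*dT = 301173.1800
V1^2 = 381.4600
V2 = sqrt(301554.6400) = 549.1399 m/s

549.1399 m/s


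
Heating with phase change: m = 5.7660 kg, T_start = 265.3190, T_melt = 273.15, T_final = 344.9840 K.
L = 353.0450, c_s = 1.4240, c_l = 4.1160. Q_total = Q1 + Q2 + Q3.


Q1 (sensible, solid) = 5.7660 * 1.4240 * 7.8310 = 64.2986 kJ
Q2 (latent) = 5.7660 * 353.0450 = 2035.6575 kJ
Q3 (sensible, liquid) = 5.7660 * 4.1160 * 71.8340 = 1704.8260 kJ
Q_total = 3804.7821 kJ

3804.7821 kJ


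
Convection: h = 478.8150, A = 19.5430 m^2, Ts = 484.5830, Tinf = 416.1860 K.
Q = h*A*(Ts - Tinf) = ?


dT = 68.3970 K
Q = 478.8150 * 19.5430 * 68.3970 = 640023.6652 W

640023.6652 W


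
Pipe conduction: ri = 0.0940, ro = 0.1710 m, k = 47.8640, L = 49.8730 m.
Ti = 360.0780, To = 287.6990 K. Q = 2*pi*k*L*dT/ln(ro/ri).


dT = 72.3790 K
ln(ro/ri) = 0.5984
Q = 2*pi*47.8640*49.8730*72.3790 / 0.5984 = 1814253.6600 W

1814253.6600 W


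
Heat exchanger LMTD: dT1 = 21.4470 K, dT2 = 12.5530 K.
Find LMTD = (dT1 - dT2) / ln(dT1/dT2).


dT1/dT2 = 1.7085
ln(dT1/dT2) = 0.5356
LMTD = 8.8940 / 0.5356 = 16.6049 K

16.6049 K


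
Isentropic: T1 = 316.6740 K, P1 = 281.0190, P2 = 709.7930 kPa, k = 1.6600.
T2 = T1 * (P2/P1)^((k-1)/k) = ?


(k-1)/k = 0.3976
(P2/P1)^exp = 1.4454
T2 = 316.6740 * 1.4454 = 457.7214 K

457.7214 K


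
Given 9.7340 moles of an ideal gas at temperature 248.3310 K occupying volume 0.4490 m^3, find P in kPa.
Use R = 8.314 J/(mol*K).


P = nRT/V = 9.7340 * 8.314 * 248.3310 / 0.4490
= 20097.0494 / 0.4490 = 44759.5754 Pa = 44.7596 kPa

44.7596 kPa


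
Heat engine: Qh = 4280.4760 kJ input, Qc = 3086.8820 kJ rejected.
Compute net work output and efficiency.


W = 4280.4760 - 3086.8820 = 1193.5940 kJ
eta = 1193.5940 / 4280.4760 = 0.2788 = 27.8846%

W = 1193.5940 kJ, eta = 27.8846%


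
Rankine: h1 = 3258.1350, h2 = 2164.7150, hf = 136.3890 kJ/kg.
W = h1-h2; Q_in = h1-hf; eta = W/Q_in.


W = 1093.4200 kJ/kg
Q_in = 3121.7460 kJ/kg
eta = 0.3503 = 35.0259%

eta = 35.0259%


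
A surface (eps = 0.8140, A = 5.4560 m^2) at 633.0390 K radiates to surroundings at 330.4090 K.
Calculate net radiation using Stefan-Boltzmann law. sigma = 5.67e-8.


T^4 = 1.6059e+11
Tsurr^4 = 1.1918e+10
Q = 0.8140 * 5.67e-8 * 5.4560 * 1.4867e+11 = 37438.1448 W

37438.1448 W


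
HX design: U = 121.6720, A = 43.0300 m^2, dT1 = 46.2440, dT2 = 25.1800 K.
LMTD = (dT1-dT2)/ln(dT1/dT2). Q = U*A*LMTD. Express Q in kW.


LMTD = 34.6515 K
Q = 121.6720 * 43.0300 * 34.6515 = 181419.4190 W = 181.4194 kW

181.4194 kW


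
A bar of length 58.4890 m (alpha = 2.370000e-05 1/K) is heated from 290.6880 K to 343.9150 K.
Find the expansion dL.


dT = 53.2270 K
dL = 2.370000e-05 * 58.4890 * 53.2270 = 0.073783 m
L_final = 58.562783 m

dL = 0.073783 m


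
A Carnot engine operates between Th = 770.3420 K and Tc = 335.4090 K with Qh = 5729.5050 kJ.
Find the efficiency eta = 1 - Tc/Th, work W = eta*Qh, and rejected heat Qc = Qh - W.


eta = 1 - 335.4090/770.3420 = 0.5646
W = 0.5646 * 5729.5050 = 3234.8630 kJ
Qc = 5729.5050 - 3234.8630 = 2494.6420 kJ

eta = 56.4597%, W = 3234.8630 kJ, Qc = 2494.6420 kJ


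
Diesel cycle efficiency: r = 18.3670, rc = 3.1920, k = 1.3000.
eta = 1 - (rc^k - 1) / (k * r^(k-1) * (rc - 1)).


r^(k-1) = 2.3945
rc^k = 4.5215
eta = 0.4839 = 48.3903%

48.3903%


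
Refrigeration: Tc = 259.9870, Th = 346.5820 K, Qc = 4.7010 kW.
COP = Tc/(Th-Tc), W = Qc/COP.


COP = 259.9870 / 86.5950 = 3.0023
W = 4.7010 / 3.0023 = 1.5658 kW

COP = 3.0023, W = 1.5658 kW


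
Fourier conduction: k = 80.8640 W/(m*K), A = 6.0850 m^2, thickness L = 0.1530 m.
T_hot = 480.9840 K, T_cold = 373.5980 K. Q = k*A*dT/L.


dT = 107.3860 K
Q = 80.8640 * 6.0850 * 107.3860 / 0.1530 = 345360.0016 W

345360.0016 W


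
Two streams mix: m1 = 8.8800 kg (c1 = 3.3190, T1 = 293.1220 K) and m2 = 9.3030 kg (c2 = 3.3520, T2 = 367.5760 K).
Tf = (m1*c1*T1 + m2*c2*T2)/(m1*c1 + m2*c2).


num = 20101.4662
den = 60.6564
Tf = 331.3991 K

331.3991 K


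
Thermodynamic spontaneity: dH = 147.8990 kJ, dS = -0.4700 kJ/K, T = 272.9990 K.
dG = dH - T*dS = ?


T*dS = 272.9990 * -0.4700 = -128.3095 kJ
dG = 147.8990 + 128.3095 = 276.2085 kJ (non-spontaneous)

dG = 276.2085 kJ, non-spontaneous


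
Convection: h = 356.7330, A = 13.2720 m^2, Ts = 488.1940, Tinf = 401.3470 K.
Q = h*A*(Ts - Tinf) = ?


dT = 86.8470 K
Q = 356.7330 * 13.2720 * 86.8470 = 411182.3650 W

411182.3650 W


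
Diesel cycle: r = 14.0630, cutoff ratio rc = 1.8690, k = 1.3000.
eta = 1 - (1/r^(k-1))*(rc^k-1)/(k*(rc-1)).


r^(k-1) = 2.2102
rc^k = 2.2547
eta = 0.4975 = 49.7473%

49.7473%


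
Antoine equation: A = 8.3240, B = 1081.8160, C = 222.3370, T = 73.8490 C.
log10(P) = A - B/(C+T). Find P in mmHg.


C+T = 296.1860
B/(C+T) = 3.6525
log10(P) = 8.3240 - 3.6525 = 4.6715
P = 10^4.6715 = 46936.5713 mmHg

46936.5713 mmHg


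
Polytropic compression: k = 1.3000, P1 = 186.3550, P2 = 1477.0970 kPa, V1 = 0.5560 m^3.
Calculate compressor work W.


(k-1)/k = 0.2308
(P2/P1)^exp = 1.6124
W = 4.3333 * 186.3550 * 0.5560 * (1.6124 - 1) = 274.9697 kJ

274.9697 kJ


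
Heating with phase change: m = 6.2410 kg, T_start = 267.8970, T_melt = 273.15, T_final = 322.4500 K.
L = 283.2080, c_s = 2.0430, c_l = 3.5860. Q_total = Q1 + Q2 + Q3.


Q1 (sensible, solid) = 6.2410 * 2.0430 * 5.2530 = 66.9777 kJ
Q2 (latent) = 6.2410 * 283.2080 = 1767.5011 kJ
Q3 (sensible, liquid) = 6.2410 * 3.5860 * 49.3000 = 1103.3451 kJ
Q_total = 2937.8239 kJ

2937.8239 kJ


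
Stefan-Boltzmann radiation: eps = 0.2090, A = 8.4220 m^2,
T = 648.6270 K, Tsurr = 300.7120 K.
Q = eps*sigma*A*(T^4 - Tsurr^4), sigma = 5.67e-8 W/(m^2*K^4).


T^4 = 1.7700e+11
Tsurr^4 = 8.1772e+09
Q = 0.2090 * 5.67e-8 * 8.4220 * 1.6883e+11 = 16849.3407 W

16849.3407 W


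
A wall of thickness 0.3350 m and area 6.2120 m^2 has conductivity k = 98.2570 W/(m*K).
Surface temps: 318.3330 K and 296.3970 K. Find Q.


dT = 21.9360 K
Q = 98.2570 * 6.2120 * 21.9360 / 0.3350 = 39967.5547 W

39967.5547 W


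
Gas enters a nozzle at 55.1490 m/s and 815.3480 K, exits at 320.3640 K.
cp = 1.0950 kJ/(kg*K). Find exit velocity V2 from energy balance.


dT = 494.9840 K
2*cp*1000*dT = 1084014.9600
V1^2 = 3041.4122
V2 = sqrt(1087056.3722) = 1042.6200 m/s

1042.6200 m/s


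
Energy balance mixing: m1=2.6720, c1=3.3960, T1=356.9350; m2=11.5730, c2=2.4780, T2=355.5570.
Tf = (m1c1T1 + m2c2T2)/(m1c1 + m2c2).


num = 13435.4941
den = 37.7520
Tf = 355.8882 K

355.8882 K


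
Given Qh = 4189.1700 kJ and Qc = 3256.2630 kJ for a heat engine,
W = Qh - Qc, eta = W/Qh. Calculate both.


W = 4189.1700 - 3256.2630 = 932.9070 kJ
eta = 932.9070 / 4189.1700 = 0.2227 = 22.2695%

W = 932.9070 kJ, eta = 22.2695%


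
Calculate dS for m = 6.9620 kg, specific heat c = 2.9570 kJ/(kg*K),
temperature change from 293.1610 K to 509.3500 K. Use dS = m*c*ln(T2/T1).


T2/T1 = 1.7374
ln(T2/T1) = 0.5524
dS = 6.9620 * 2.9570 * 0.5524 = 11.3723 kJ/K

11.3723 kJ/K


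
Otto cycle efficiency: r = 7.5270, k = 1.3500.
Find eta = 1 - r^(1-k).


r^(k-1) = 2.0268
eta = 1 - 1/2.0268 = 0.5066 = 50.6619%

50.6619%


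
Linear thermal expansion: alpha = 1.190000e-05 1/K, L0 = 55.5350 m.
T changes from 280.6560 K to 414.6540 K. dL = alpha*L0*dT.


dT = 133.9980 K
dL = 1.190000e-05 * 55.5350 * 133.9980 = 0.088555 m
L_final = 55.623555 m

dL = 0.088555 m


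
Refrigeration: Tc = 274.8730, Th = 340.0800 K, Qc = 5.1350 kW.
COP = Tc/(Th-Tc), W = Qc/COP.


COP = 274.8730 / 65.2070 = 4.2154
W = 5.1350 / 4.2154 = 1.2182 kW

COP = 4.2154, W = 1.2182 kW


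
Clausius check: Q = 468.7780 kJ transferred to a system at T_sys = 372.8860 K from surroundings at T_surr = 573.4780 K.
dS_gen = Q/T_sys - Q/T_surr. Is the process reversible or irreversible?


dS_sys = 468.7780/372.8860 = 1.2572 kJ/K
dS_surr = -468.7780/573.4780 = -0.8174 kJ/K
dS_gen = 1.2572 - 0.8174 = 0.4397 kJ/K (irreversible)

dS_gen = 0.4397 kJ/K, irreversible


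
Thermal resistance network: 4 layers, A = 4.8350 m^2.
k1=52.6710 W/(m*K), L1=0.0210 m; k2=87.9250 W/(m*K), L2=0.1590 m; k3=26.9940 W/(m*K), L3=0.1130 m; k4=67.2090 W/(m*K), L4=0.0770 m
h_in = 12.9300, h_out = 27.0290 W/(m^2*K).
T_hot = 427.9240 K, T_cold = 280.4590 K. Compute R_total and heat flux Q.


R_conv_in = 1/(12.9300*4.8350) = 0.0160
R_1 = 0.0210/(52.6710*4.8350) = 8.2462e-05
R_2 = 0.1590/(87.9250*4.8350) = 0.0004
R_3 = 0.1130/(26.9940*4.8350) = 0.0009
R_4 = 0.0770/(67.2090*4.8350) = 0.0002
R_conv_out = 1/(27.0290*4.8350) = 0.0077
R_total = 0.0252 K/W
Q = 147.4650 / 0.0252 = 5850.1688 W

R_total = 0.0252 K/W, Q = 5850.1688 W


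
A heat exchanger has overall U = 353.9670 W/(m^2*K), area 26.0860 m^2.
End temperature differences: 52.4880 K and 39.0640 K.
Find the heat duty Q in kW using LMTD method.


LMTD = 45.4460 K
Q = 353.9670 * 26.0860 * 45.4460 = 419629.8278 W = 419.6298 kW

419.6298 kW


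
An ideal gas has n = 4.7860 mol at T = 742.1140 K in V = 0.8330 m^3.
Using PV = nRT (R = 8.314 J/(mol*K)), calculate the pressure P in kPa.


P = nRT/V = 4.7860 * 8.314 * 742.1140 / 0.8330
= 29529.3127 / 0.8330 = 35449.3550 Pa = 35.4494 kPa

35.4494 kPa


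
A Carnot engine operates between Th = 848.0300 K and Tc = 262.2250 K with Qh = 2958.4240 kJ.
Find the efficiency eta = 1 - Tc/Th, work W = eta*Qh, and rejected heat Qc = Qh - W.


eta = 1 - 262.2250/848.0300 = 0.6908
W = 0.6908 * 2958.4240 = 2043.6300 kJ
Qc = 2958.4240 - 2043.6300 = 914.7940 kJ

eta = 69.0783%, W = 2043.6300 kJ, Qc = 914.7940 kJ


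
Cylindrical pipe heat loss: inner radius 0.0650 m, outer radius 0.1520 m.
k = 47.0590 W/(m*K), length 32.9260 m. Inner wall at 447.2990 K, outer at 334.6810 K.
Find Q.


dT = 112.6180 K
ln(ro/ri) = 0.8495
Q = 2*pi*47.0590*32.9260*112.6180 / 0.8495 = 1290652.7585 W

1290652.7585 W


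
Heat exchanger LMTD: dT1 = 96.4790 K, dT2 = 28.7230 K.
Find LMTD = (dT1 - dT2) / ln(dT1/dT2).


dT1/dT2 = 3.3589
ln(dT1/dT2) = 1.2116
LMTD = 67.7560 / 1.2116 = 55.9215 K

55.9215 K


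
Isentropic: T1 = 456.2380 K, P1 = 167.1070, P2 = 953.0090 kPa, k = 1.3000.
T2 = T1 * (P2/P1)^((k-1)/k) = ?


(k-1)/k = 0.2308
(P2/P1)^exp = 1.4945
T2 = 456.2380 * 1.4945 = 681.8308 K

681.8308 K


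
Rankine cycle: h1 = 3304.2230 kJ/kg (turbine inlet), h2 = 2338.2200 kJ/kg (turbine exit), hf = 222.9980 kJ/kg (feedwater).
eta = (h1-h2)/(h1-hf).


W = 966.0030 kJ/kg
Q_in = 3081.2250 kJ/kg
eta = 0.3135 = 31.3513%

eta = 31.3513%


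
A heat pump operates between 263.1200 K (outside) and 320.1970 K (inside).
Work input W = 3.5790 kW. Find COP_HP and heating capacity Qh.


COP = 320.1970 / 57.0770 = 5.6099
Qh = 5.6099 * 3.5790 = 20.0779 kW

COP = 5.6099, Qh = 20.0779 kW


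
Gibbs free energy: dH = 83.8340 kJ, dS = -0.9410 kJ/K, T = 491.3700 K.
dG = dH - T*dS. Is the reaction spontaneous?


T*dS = 491.3700 * -0.9410 = -462.3792 kJ
dG = 83.8340 + 462.3792 = 546.2132 kJ (non-spontaneous)

dG = 546.2132 kJ, non-spontaneous


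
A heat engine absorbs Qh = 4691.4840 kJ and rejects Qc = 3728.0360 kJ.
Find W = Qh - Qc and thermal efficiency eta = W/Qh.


W = 4691.4840 - 3728.0360 = 963.4480 kJ
eta = 963.4480 / 4691.4840 = 0.2054 = 20.5361%

W = 963.4480 kJ, eta = 20.5361%


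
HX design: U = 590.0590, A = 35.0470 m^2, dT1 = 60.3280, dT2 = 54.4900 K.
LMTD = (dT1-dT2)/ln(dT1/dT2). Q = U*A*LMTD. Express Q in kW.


LMTD = 57.3595 K
Q = 590.0590 * 35.0470 * 57.3595 = 1186182.7155 W = 1186.1827 kW

1186.1827 kW


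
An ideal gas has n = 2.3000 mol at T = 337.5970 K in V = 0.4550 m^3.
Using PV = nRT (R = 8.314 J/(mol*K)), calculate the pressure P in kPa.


P = nRT/V = 2.3000 * 8.314 * 337.5970 / 0.4550
= 6455.5974 / 0.4550 = 14188.1261 Pa = 14.1881 kPa

14.1881 kPa


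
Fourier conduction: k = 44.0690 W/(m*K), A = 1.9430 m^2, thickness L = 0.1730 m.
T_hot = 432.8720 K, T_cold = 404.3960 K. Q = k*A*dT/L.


dT = 28.4760 K
Q = 44.0690 * 1.9430 * 28.4760 / 0.1730 = 14094.1496 W

14094.1496 W


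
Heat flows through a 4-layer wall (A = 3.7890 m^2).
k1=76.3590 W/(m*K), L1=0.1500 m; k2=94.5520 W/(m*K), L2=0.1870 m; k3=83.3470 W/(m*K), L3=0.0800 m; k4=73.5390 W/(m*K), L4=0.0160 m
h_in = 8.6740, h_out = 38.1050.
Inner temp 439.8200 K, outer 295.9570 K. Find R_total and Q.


R_conv_in = 1/(8.6740*3.7890) = 0.0304
R_1 = 0.1500/(76.3590*3.7890) = 0.0005
R_2 = 0.1870/(94.5520*3.7890) = 0.0005
R_3 = 0.0800/(83.3470*3.7890) = 0.0003
R_4 = 0.0160/(73.5390*3.7890) = 5.7422e-05
R_conv_out = 1/(38.1050*3.7890) = 0.0069
R_total = 0.0387 K/W
Q = 143.8630 / 0.0387 = 3716.9946 W

R_total = 0.0387 K/W, Q = 3716.9946 W


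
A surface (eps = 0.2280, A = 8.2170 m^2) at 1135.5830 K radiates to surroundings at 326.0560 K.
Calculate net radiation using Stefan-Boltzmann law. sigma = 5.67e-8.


T^4 = 1.6629e+12
Tsurr^4 = 1.1302e+10
Q = 0.2280 * 5.67e-8 * 8.2170 * 1.6516e+12 = 175446.5810 W

175446.5810 W


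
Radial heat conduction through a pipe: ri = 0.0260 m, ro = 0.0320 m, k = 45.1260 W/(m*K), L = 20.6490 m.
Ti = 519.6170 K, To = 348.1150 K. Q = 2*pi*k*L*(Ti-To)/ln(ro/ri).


dT = 171.5020 K
ln(ro/ri) = 0.2076
Q = 2*pi*45.1260*20.6490*171.5020 / 0.2076 = 4835765.4620 W

4835765.4620 W
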